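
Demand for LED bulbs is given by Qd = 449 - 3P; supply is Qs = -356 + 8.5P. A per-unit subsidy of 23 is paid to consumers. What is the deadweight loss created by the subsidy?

Pre-subsidy: 449 - 3P = -356 + 8.5P gives P* = 70, Q* = 239.
With the rebate, buyers effectively pay Pb = Ps − 23, where Ps is the price sellers receive.
Demand in terms of Ps becomes Qd = 449 − 3(Ps − 23) = 518 - 3Ps. Setting this equal to supply: 518 - 3Ps = -356 + 8.5Ps, so Ps = 76.
Buyers pay Pb = 76 − 23 = 53; Q' = -356 + 8.5·76 = 290.
The subsidy expands output by 290 − 239 = 51 past the efficient level; on those units the gap between marginal cost and willingness to pay runs from 0 up to 23.
DWL = ½ × 23 × 51 = 586.5.

Deadweight loss = 586.5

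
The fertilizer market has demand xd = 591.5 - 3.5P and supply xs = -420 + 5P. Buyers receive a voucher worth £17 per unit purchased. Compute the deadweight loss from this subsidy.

Pre-subsidy: 591.5 - 3.5P = -420 + 5P gives P* = 119, x* = 175.
With the rebate, buyers effectively pay Pb = Ps − 17, where Ps is the price sellers receive.
Demand in terms of Ps becomes xd = 591.5 − 3.5(Ps − 17) = 651 - 3.5Ps. Setting this equal to supply: 651 - 3.5Ps = -420 + 5Ps, so Ps = 126.
Buyers pay Pb = 126 − 17 = 109; x' = -420 + 5·126 = 210.
The subsidy expands output by 210 − 175 = 35 past the efficient level; on those units the gap between marginal cost and willingness to pay runs from 0 up to 17.
DWL = ½ × 17 × 35 = 297.5.

Deadweight loss = £297.5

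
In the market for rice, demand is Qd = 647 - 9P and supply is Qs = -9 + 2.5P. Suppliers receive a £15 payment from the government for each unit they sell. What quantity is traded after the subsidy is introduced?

Pre-subsidy: 647 - 9P = -9 + 2.5P gives P* = 1312/23, Q* = 3073/23.
With the subsidy, sellers receive Ps = Pb + 15 for each unit, where Pb is the price buyers pay.
Supply in terms of Pb becomes Qs = -9 + 2.5(Pb + 15) = 28.5 + 2.5Pb. Setting this equal to demand: 647 - 9Pb = 28.5 + 2.5Pb, so Pb = 1237/23.
Sellers receive Ps = 1237/23 + 15 = 1582/23; Q' = 647 − 9·(1237/23) = 3748/23.

Q' = 3748/23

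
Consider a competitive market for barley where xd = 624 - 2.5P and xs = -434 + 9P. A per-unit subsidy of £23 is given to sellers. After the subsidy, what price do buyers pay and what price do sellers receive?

Buyers pay £74; sellers receive £97

Pre-subsidy: 624 - 2.5P = -434 + 9P gives P* = 92, x* = 394.
With the subsidy, sellers receive Ps = Pb + 23 for each unit, where Pb is the price buyers pay.
Supply in terms of Pb becomes xs = -434 + 9(Pb + 23) = -227 + 9Pb. Setting this equal to demand: 624 - 2.5Pb = -227 + 9Pb, so Pb = 74.
Sellers receive Ps = 74 + 23 = 97; x' = 624 − 2.5·74 = 439.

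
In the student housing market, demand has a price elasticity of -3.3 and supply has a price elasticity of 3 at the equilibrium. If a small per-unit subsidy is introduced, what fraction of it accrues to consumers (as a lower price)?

For a small subsidy around the equilibrium, the benefit split depends on the relative slopes, which at a point are proportional to the elasticities.
Buyer share = εs/(εs + |εd|) = 3/(3 + 3.3) = 10/21; seller share = |εd|/(εs + |εd|) = 11/21.

Consumer share = 10/21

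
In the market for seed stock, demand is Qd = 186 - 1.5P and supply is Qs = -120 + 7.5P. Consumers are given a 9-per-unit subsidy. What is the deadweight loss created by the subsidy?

Pre-subsidy: 186 - 1.5P = -120 + 7.5P gives P* = 34, Q* = 135.
With the rebate, buyers effectively pay Pb = Ps − 9, where Ps is the price sellers receive.
Demand in terms of Ps becomes Qd = 186 − 1.5(Ps − 9) = 199.5 - 1.5Ps. Setting this equal to supply: 199.5 - 1.5Ps = -120 + 7.5Ps, so Ps = 35.5.
Buyers pay Pb = 35.5 − 9 = 26.5; Q' = -120 + 7.5·35.5 = 146.25.
The subsidy expands output by 146.25 − 135 = 11.25 past the efficient level; on those units the gap between marginal cost and willingness to pay runs from 0 up to 9.
DWL = ½ × 9 × 11.25 = 50.625.

Deadweight loss = 50.625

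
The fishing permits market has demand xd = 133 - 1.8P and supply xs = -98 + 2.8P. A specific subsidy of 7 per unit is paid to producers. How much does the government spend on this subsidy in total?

Pre-subsidy: 133 - 1.8P = -98 + 2.8P gives P* = 1155/23, x* = 980/23.
With the subsidy, sellers receive Ps = Pb + 7 for each unit, where Pb is the price buyers pay.
Supply in terms of Pb becomes xs = -98 + 2.8(Pb + 7) = -78.4 + 2.8Pb. Setting this equal to demand: 133 - 1.8Pb = -78.4 + 2.8Pb, so Pb = 1057/23.
Sellers receive Ps = 1057/23 + 7 = 1218/23; x' = 133 − 1.8·(1057/23) = 5782/115.
Government outlay = subsidy × quantity = 7 × 5782/115 = 40474/115.

Government cost = 40474/115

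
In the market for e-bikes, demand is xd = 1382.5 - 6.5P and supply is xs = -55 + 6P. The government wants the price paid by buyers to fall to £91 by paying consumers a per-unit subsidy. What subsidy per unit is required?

At a buyer price of 91, quantity demanded is 1382.5 − 6.5·91 = 791.
Sellers supply 791 only when they receive Ps with -55 + 6·Ps = 791, i.e. Ps = 141.
s = Ps − Pb = 141 − 91 = 50.

Required subsidy s = £50 per unit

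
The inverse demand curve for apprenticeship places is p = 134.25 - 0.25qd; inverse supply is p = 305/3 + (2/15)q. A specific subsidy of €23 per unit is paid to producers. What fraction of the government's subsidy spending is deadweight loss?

DWL / government spending = 6/29

Pre-subsidy: 134.25 - 0.25q = 305/3 + (2/15)q gives q* = 85 and p* = 113.
With the subsidy, sellers receive ps = pb + 23 for each unit, where pb is the price buyers pay.
On the curves, pb = 134.25 - 0.25q and ps = 305/3 + (2/15)q; the wedge ps − pb = 23 gives 305/3 + (2/15)q − (134.25 - 0.25q) = 23, so q' = 145.
Then pb = 134.25 − 0.25·145 = 98 and ps = 305/3 + (2/15)·145 = 121.
ΔCS = ½(85 + 145)(113 − 98) = 1725; ΔPS = ½(85 + 145)(121 − 113) = 920.
Government spending = 23 × 145 = 3335.
DWL = ½ × 23 × (145 − 85) = 690; fraction = 690 / 3335 = 6/29.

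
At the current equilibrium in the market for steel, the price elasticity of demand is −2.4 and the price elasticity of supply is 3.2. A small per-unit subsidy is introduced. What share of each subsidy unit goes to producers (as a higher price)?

For a small subsidy around the equilibrium, the benefit split depends on the relative slopes, which at a point are proportional to the elasticities.
Buyer share = εs/(εs + |εd|) = 3.2/(3.2 + 2.4) = 4/7; seller share = |εd|/(εs + |εd|) = 3/7.
So producers capture 3/7 of the subsidy.

Producer share = 3/7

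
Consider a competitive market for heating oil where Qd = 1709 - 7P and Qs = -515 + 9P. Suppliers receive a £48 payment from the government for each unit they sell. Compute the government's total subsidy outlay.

Pre-subsidy: 1709 - 7P = -515 + 9P gives P* = 139, Q* = 736.
With the subsidy, sellers receive Ps = Pb + 48 for each unit, where Pb is the price buyers pay.
Supply in terms of Pb becomes Qs = -515 + 9(Pb + 48) = -83 + 9Pb. Setting this equal to demand: 1709 - 7Pb = -83 + 9Pb, so Pb = 112.
Sellers receive Ps = 112 + 48 = 160; Q' = 1709 − 7·112 = 925.
Government outlay = subsidy × quantity = 48 × 925 = 44400.

Government cost = £44400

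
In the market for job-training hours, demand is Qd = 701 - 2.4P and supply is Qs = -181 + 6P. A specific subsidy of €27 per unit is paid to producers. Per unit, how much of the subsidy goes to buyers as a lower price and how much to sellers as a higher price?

Buyers gain 135/7 per unit; sellers gain 54/7 per unit

Pre-subsidy: 701 - 2.4P = -181 + 6P gives P* = 105, Q* = 449.
With the subsidy, sellers receive Ps = Pb + 27 for each unit, where Pb is the price buyers pay.
Supply in terms of Pb becomes Qs = -181 + 6(Pb + 27) = -19 + 6Pb. Setting this equal to demand: 701 - 2.4Pb = -19 + 6Pb, so Pb = 600/7.
Sellers receive Ps = 600/7 + 27 = 789/7; Q' = 701 − 2.4·(600/7) = 3467/7.
Buyers' price falls by P* − Pb = 105 − 600/7 = 135/7; sellers' price rises by Ps − P* = 789/7 − 105 = 54/7.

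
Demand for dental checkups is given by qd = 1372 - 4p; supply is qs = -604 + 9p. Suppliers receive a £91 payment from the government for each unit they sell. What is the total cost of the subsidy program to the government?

Pre-subsidy: 1372 - 4p = -604 + 9p gives p* = 152, q* = 764.
With the subsidy, sellers receive ps = pb + 91 for each unit, where pb is the price buyers pay.
Supply in terms of pb becomes qs = -604 + 9(pb + 91) = 215 + 9pb. Setting this equal to demand: 1372 - 4pb = 215 + 9pb, so pb = 89.
Sellers receive ps = 89 + 91 = 180; q' = 1372 − 4·89 = 1016.
Government outlay = subsidy × quantity = 91 × 1016 = 92456.

Government cost = £92456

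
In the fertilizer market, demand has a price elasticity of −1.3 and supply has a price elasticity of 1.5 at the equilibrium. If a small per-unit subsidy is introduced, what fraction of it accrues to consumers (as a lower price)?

For a small subsidy around the equilibrium, the benefit split depends on the relative slopes, which at a point are proportional to the elasticities.
Buyer share = εs/(εs + |εd|) = 1.5/(1.5 + 1.3) = 15/28; seller share = |εd|/(εs + |εd|) = 13/28.

Consumer share = 15/28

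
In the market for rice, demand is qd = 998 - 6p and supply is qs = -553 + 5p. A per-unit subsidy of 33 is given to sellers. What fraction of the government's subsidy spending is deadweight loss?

DWL / government spending = 45/242

Pre-subsidy: 998 - 6p = -553 + 5p gives p* = 141, q* = 152.
With the subsidy, sellers receive ps = pb + 33 for each unit, where pb is the price buyers pay.
Supply in terms of pb becomes qs = -553 + 5(pb + 33) = -388 + 5pb. Setting this equal to demand: 998 - 6pb = -388 + 5pb, so pb = 126.
Sellers receive ps = 126 + 33 = 159; q' = 998 − 6·126 = 242.
ΔCS = ½(152 + 242)(141 − 126) = 2955; ΔPS = ½(152 + 242)(159 − 141) = 3546.
Government spending = 33 × 242 = 7986.
DWL = ½ × 33 × (242 − 152) = 1485; fraction = 1485 / 7986 = 45/242.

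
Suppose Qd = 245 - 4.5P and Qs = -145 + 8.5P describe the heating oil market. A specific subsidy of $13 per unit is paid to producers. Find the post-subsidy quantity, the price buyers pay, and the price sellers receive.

Pre-subsidy: 245 - 4.5P = -145 + 8.5P gives P* = 30, Q* = 110.
With the subsidy, sellers receive Ps = Pb + 13 for each unit, where Pb is the price buyers pay.
Supply in terms of Pb becomes Qs = -145 + 8.5(Pb + 13) = -34.5 + 8.5Pb. Setting this equal to demand: 245 - 4.5Pb = -34.5 + 8.5Pb, so Pb = 21.5.
Sellers receive Ps = 21.5 + 13 = 34.5; Q' = 245 − 4.5·21.5 = 148.25.

Q' = 148.25; buyers pay $21.5; sellers receive $34.5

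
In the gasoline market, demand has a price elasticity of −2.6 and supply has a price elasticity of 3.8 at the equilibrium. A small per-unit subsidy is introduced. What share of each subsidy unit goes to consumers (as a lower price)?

For a small subsidy around the equilibrium, the benefit split depends on the relative slopes, which at a point are proportional to the elasticities.
Buyer share = εs/(εs + |εd|) = 3.8/(3.8 + 2.6) = 0.59375; seller share = |εd|/(εs + |εd|) = 0.40625.

Consumer share = 0.59375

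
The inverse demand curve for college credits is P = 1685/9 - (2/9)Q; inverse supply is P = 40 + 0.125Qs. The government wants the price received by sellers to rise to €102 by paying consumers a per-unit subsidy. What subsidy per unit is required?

Required subsidy s = €25 per unit

At a seller price of 102, quantity supplied is -320 + 8·102 = 496.
Buyers absorb 496 only when they pay Pb = 1685/9 − (2/9)·496 = 77.
s = Ps − Pb = 102 − 77 = 25.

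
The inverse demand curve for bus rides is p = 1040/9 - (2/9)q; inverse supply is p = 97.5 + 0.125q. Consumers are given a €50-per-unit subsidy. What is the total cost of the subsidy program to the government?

Government cost = €9800

Pre-subsidy: 1040/9 - (2/9)q = 97.5 + 0.125q gives q* = 52 and p* = 104.
With the rebate, buyers effectively pay pb = ps − 50, where ps is the price sellers receive.
On the curves, pb = 1040/9 - (2/9)q and ps = 97.5 + 0.125q; the wedge ps − pb = 50 gives 97.5 + 0.125q − (1040/9 - (2/9)q) = 50, so q' = 196.
Then pb = 1040/9 − (2/9)·196 = 72 and ps = 97.5 + 0.125·196 = 122.
Government outlay = subsidy × quantity = 50 × 196 = 9800.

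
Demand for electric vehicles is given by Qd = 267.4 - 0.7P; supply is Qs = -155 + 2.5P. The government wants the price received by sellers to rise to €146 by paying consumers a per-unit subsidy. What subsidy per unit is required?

At a seller price of 146, quantity supplied is -155 + 2.5·146 = 210.
Buyers absorb 210 only when they pay Pb with 267.4 − 0.7·Pb = 210, i.e. Pb = 82.
s = Ps − Pb = 146 − 82 = 64.

Required subsidy s = €64 per unit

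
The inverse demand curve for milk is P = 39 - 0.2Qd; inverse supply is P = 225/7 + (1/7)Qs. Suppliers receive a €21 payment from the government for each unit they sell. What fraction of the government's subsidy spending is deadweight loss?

DWL / government spending = 49/130

Pre-subsidy: 39 - 0.2Q = 225/7 + (1/7)Q gives Q* = 20 and P* = 35.
With the subsidy, sellers receive Ps = Pb + 21 for each unit, where Pb is the price buyers pay.
On the curves, Pb = 39 - 0.2Q and Ps = 225/7 + (1/7)Q; the wedge Ps − Pb = 21 gives 225/7 + (1/7)Q − (39 - 0.2Q) = 21, so Q' = 81.25.
Then Pb = 39 − 0.2·81.25 = 22.75 and Ps = 225/7 + (1/7)·81.25 = 43.75.
ΔCS = ½(20 + 81.25)(35 − 22.75) = 620.15625; ΔPS = ½(20 + 81.25)(43.75 − 35) = 442.96875.
Government spending = 21 × 81.25 = 1706.25.
DWL = ½ × 21 × (81.25 − 20) = 643.125; fraction = 643.125 / 1706.25 = 49/130.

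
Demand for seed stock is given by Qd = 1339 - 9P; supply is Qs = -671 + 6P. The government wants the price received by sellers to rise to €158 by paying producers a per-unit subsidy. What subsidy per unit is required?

Required subsidy s = €40 per unit

At a seller price of 158, quantity supplied is -671 + 6·158 = 277.
Buyers absorb 277 only when they pay Pb with 1339 − 9·Pb = 277, i.e. Pb = 118.
s = Ps − Pb = 158 − 118 = 40.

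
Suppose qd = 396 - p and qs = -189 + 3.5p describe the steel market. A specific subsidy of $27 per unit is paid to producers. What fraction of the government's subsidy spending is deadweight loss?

DWL / government spending = 3/82

Pre-subsidy: 396 - p = -189 + 3.5p gives p* = 130, q* = 266.
With the subsidy, sellers receive ps = pb + 27 for each unit, where pb is the price buyers pay.
Supply in terms of pb becomes qs = -189 + 3.5(pb + 27) = -94.5 + 3.5pb. Setting this equal to demand: 396 - pb = -94.5 + 3.5pb, so pb = 109.
Sellers receive ps = 109 + 27 = 136; q' = 396 − 1·109 = 287.
ΔCS = ½(266 + 287)(130 − 109) = 5806.5; ΔPS = ½(266 + 287)(136 − 130) = 1659.
Government spending = 27 × 287 = 7749.
DWL = ½ × 27 × (287 − 266) = 283.5; fraction = 283.5 / 7749 = 3/82.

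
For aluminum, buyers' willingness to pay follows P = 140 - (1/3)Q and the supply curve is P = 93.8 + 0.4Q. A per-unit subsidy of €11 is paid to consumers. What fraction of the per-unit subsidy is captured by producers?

Producer share = 6/11

Pre-subsidy: 140 - (1/3)Q = 93.8 + 0.4Q gives Q* = 63 and P* = 119.
With the rebate, buyers effectively pay Pb = Ps − 11, where Ps is the price sellers receive.
On the curves, Pb = 140 - (1/3)Q and Ps = 93.8 + 0.4Q; the wedge Ps − Pb = 11 gives 93.8 + 0.4Q − (140 - (1/3)Q) = 11, so Q' = 78.
Then Pb = 140 − (1/3)·78 = 114 and Ps = 93.8 + 0.4·78 = 125.
Buyers' price falls by P* − Pb = 119 − 114 = 5; sellers' price rises by Ps − P* = 125 − 119 = 6.
So producers capture 6/11 = 6/11 of each unit of subsidy.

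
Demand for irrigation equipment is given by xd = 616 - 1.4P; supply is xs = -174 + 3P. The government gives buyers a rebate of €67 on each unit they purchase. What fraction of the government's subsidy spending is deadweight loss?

DWL / government spending = 67/898

Pre-subsidy: 616 - 1.4P = -174 + 3P gives P* = 1975/11, x* = 4011/11.
With the rebate, buyers effectively pay Pb = Ps − 67, where Ps is the price sellers receive.
Demand in terms of Ps becomes xd = 616 − 1.4(Ps − 67) = 709.8 - 1.4Ps. Setting this equal to supply: 709.8 - 1.4Ps = -174 + 3Ps, so Ps = 4419/22.
Buyers pay Pb = 4419/22 − 67 = 2945/22; x' = -174 + 3·(4419/22) = 9429/22.
ΔCS = ½(4011/11 + 9429/22)(1975/11 − 2945/22) = 17538255/968; ΔPS = ½(4011/11 + 9429/22)(4419/22 − 1975/11) = 8184519/968.
Government spending = 67 × 9429/22 = 631743/22.
DWL = ½ × 67 × (9429/22 − 4011/11) = 94269/44; fraction = (94269/44) / (631743/22) = 67/898.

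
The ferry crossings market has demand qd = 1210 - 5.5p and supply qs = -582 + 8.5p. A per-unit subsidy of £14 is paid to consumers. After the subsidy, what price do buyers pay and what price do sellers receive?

Pre-subsidy: 1210 - 5.5p = -582 + 8.5p gives p* = 128, q* = 506.
With the rebate, buyers effectively pay pb = ps − 14, where ps is the price sellers receive.
Demand in terms of ps becomes qd = 1210 − 5.5(ps − 14) = 1287 - 5.5ps. Setting this equal to supply: 1287 - 5.5ps = -582 + 8.5ps, so ps = 133.5.
Buyers pay pb = 133.5 − 14 = 119.5; q' = -582 + 8.5·133.5 = 552.75.

Buyers pay £119.5; sellers receive £133.5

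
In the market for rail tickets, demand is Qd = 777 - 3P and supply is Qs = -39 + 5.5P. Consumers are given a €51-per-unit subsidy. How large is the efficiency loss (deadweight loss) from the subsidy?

Deadweight loss = €2524.5

Pre-subsidy: 777 - 3P = -39 + 5.5P gives P* = 96, Q* = 489.
With the rebate, buyers effectively pay Pb = Ps − 51, where Ps is the price sellers receive.
Demand in terms of Ps becomes Qd = 777 − 3(Ps − 51) = 930 - 3Ps. Setting this equal to supply: 930 - 3Ps = -39 + 5.5Ps, so Ps = 114.
Buyers pay Pb = 114 − 51 = 63; Q' = -39 + 5.5·114 = 588.
The subsidy expands output by 588 − 489 = 99 past the efficient level; on those units the gap between marginal cost and willingness to pay runs from 0 up to 51.
DWL = ½ × 51 × 99 = 2524.5.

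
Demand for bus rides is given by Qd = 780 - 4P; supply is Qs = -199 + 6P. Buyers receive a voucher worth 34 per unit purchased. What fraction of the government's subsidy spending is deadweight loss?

DWL / government spending = 102/1175

Pre-subsidy: 780 - 4P = -199 + 6P gives P* = 97.9, Q* = 388.4.
With the rebate, buyers effectively pay Pb = Ps − 34, where Ps is the price sellers receive.
Demand in terms of Ps becomes Qd = 780 − 4(Ps − 34) = 916 - 4Ps. Setting this equal to supply: 916 - 4Ps = -199 + 6Ps, so Ps = 111.5.
Buyers pay Pb = 111.5 − 34 = 77.5; Q' = -199 + 6·111.5 = 470.
ΔCS = ½(388.4 + 470)(97.9 − 77.5) = 8755.68; ΔPS = ½(388.4 + 470)(111.5 − 97.9) = 5837.12.
Government spending = 34 × 470 = 15980.
DWL = ½ × 34 × (470 − 388.4) = 1387.2; fraction = 1387.2 / 15980 = 102/1175.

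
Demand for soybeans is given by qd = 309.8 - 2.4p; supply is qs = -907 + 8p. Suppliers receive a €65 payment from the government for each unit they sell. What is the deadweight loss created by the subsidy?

Pre-subsidy: 309.8 - 2.4p = -907 + 8p gives p* = 117, q* = 29.
With the subsidy, sellers receive ps = pb + 65 for each unit, where pb is the price buyers pay.
Supply in terms of pb becomes qs = -907 + 8(pb + 65) = -387 + 8pb. Setting this equal to demand: 309.8 - 2.4pb = -387 + 8pb, so pb = 67.
Sellers receive ps = 67 + 65 = 132; q' = 309.8 − 2.4·67 = 149.
The subsidy expands output by 149 − 29 = 120 past the efficient level; on those units the gap between marginal cost and willingness to pay runs from 0 up to 65.
DWL = ½ × 65 × 120 = 3900.

Deadweight loss = €3900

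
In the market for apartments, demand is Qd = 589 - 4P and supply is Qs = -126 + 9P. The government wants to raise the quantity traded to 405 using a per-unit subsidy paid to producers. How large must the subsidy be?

Required subsidy s = 13 per unit

At Q = 405, invert demand for the buyer price: Pb = (589 − 405)/4 = 46; invert supply for the seller price: Ps = (405 − (-126))/9 = 59.
The subsidy must fill the gap: s = Ps − Pb = 59 − 46 = 13.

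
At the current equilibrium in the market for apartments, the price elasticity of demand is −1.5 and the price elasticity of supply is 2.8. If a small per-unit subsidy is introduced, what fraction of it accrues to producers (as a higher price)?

For a small subsidy around the equilibrium, the benefit split depends on the relative slopes, which at a point are proportional to the elasticities.
Buyer share = εs/(εs + |εd|) = 2.8/(2.8 + 1.5) = 28/43; seller share = |εd|/(εs + |εd|) = 15/43.
So producers capture 15/43 of the subsidy.

Producer share = 15/43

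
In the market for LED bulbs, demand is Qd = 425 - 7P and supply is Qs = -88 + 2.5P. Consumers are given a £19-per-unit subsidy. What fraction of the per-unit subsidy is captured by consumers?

Pre-subsidy: 425 - 7P = -88 + 2.5P gives P* = 54, Q* = 47.
With the rebate, buyers effectively pay Pb = Ps − 19, where Ps is the price sellers receive.
Demand in terms of Ps becomes Qd = 425 − 7(Ps − 19) = 558 - 7Ps. Setting this equal to supply: 558 - 7Ps = -88 + 2.5Ps, so Ps = 68.
Buyers pay Pb = 68 − 19 = 49; Q' = -88 + 2.5·68 = 82.
Buyers' price falls by P* − Pb = 54 − 49 = 5; sellers' price rises by Ps − P* = 68 − 54 = 14.
So consumers capture 5/19 = 5/19 of each unit of subsidy.

Consumer share = 5/19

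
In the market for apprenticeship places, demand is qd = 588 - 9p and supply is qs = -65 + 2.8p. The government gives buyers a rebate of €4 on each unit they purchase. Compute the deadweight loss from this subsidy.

Deadweight loss = 1008/59

Pre-subsidy: 588 - 9p = -65 + 2.8p gives p* = 3265/59, q* = 5307/59.
With the rebate, buyers effectively pay pb = ps − 4, where ps is the price sellers receive.
Demand in terms of ps becomes qd = 588 − 9(ps − 4) = 624 - 9ps. Setting this equal to supply: 624 - 9ps = -65 + 2.8ps, so ps = 3445/59.
Buyers pay pb = 3445/59 − 4 = 3209/59; q' = -65 + 2.8·(3445/59) = 5811/59.
The subsidy expands output by 5811/59 − 5307/59 = 504/59 past the efficient level; on those units the gap between marginal cost and willingness to pay runs from 0 up to 4.
DWL = ½ × 4 × 504/59 = 1008/59.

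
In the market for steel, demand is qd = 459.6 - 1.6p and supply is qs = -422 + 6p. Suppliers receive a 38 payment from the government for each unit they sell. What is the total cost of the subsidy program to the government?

Government cost = 12236

Pre-subsidy: 459.6 - 1.6p = -422 + 6p gives p* = 116, q* = 274.
With the subsidy, sellers receive ps = pb + 38 for each unit, where pb is the price buyers pay.
Supply in terms of pb becomes qs = -422 + 6(pb + 38) = -194 + 6pb. Setting this equal to demand: 459.6 - 1.6pb = -194 + 6pb, so pb = 86.
Sellers receive ps = 86 + 38 = 124; q' = 459.6 − 1.6·86 = 322.
Government outlay = subsidy × quantity = 38 × 322 = 12236.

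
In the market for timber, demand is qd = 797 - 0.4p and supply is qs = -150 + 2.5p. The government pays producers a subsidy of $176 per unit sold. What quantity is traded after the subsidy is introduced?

q' = 21085/29

Pre-subsidy: 797 - 0.4p = -150 + 2.5p gives p* = 9470/29, q* = 19325/29.
With the subsidy, sellers receive ps = pb + 176 for each unit, where pb is the price buyers pay.
Supply in terms of pb becomes qs = -150 + 2.5(pb + 176) = 290 + 2.5pb. Setting this equal to demand: 797 - 0.4pb = 290 + 2.5pb, so pb = 5070/29.
Sellers receive ps = 5070/29 + 176 = 10174/29; q' = 797 − 0.4·(5070/29) = 21085/29.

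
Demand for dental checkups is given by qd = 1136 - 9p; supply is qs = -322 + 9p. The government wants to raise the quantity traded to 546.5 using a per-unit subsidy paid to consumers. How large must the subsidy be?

Required subsidy s = 31 per unit

At q = 546.5, invert demand for the buyer price: pb = (1136 − 546.5)/9 = 65.5; invert supply for the seller price: ps = (546.5 − (-322))/9 = 96.5.
The subsidy must fill the gap: s = ps − pb = 96.5 − 65.5 = 31.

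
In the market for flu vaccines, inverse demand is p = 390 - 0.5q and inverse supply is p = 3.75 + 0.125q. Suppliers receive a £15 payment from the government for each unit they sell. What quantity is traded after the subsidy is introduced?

Pre-subsidy: 390 - 0.5q = 3.75 + 0.125q gives q* = 618 and p* = 81.
With the subsidy, sellers receive ps = pb + 15 for each unit, where pb is the price buyers pay.
On the curves, pb = 390 - 0.5q and ps = 3.75 + 0.125q; the wedge ps − pb = 15 gives 3.75 + 0.125q − (390 - 0.5q) = 15, so q' = 642.
Then pb = 390 − 0.5·642 = 69 and ps = 3.75 + 0.125·642 = 84.

q' = 642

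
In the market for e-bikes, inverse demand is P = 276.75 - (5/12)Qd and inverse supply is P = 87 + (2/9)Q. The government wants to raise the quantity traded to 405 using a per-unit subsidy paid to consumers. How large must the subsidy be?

Required subsidy s = 69 per unit

At Q = 405, from the demand curve buyers pay Pb = 276.75 − (5/12)·405 = 108; from the supply curve sellers need Ps = 87 + (2/9)·405 = 177.
The subsidy must fill the gap: s = Ps − Pb = 177 − 108 = 69.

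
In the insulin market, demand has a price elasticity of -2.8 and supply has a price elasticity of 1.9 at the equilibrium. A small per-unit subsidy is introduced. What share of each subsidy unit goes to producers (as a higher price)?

For a small subsidy around the equilibrium, the benefit split depends on the relative slopes, which at a point are proportional to the elasticities.
Buyer share = εs/(εs + |εd|) = 1.9/(1.9 + 2.8) = 19/47; seller share = |εd|/(εs + |εd|) = 28/47.
So producers capture 28/47 of the subsidy.

Producer share = 28/47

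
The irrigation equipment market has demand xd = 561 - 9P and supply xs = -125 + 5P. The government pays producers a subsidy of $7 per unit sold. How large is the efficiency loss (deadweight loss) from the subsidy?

Pre-subsidy: 561 - 9P = -125 + 5P gives P* = 49, x* = 120.
With the subsidy, sellers receive Ps = Pb + 7 for each unit, where Pb is the price buyers pay.
Supply in terms of Pb becomes xs = -125 + 5(Pb + 7) = -90 + 5Pb. Setting this equal to demand: 561 - 9Pb = -90 + 5Pb, so Pb = 46.5.
Sellers receive Ps = 46.5 + 7 = 53.5; x' = 561 − 9·46.5 = 142.5.
The subsidy expands output by 142.5 − 120 = 22.5 past the efficient level; on those units the gap between marginal cost and willingness to pay runs from 0 up to 7.
DWL = ½ × 7 × 22.5 = 78.75.

Deadweight loss = $78.75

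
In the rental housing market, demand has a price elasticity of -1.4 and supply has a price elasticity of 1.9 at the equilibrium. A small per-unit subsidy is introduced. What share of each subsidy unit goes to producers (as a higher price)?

For a small subsidy around the equilibrium, the benefit split depends on the relative slopes, which at a point are proportional to the elasticities.
Buyer share = εs/(εs + |εd|) = 1.9/(1.9 + 1.4) = 19/33; seller share = |εd|/(εs + |εd|) = 14/33.
So producers capture 14/33 of the subsidy.

Producer share = 14/33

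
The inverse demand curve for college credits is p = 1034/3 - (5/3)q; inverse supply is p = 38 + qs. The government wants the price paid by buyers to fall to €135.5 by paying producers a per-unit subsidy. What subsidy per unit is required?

Required subsidy s = €28 per unit

At a buyer price of 135.5, quantity demanded is 206.8 − 0.6·135.5 = 125.5.
Sellers supply 125.5 only when they receive ps = 38 + 1·125.5 = 163.5.
s = ps − pb = 163.5 − 135.5 = 28.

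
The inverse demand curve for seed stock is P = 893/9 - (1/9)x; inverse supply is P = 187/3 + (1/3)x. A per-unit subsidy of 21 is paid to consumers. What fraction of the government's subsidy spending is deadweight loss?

Pre-subsidy: 893/9 - (1/9)x = 187/3 + (1/3)x gives x* = 83 and P* = 90.
With the rebate, buyers effectively pay Pb = Ps − 21, where Ps is the price sellers receive.
On the curves, Pb = 893/9 - (1/9)x and Ps = 187/3 + (1/3)x; the wedge Ps − Pb = 21 gives 187/3 + (1/3)x − (893/9 - (1/9)x) = 21, so x' = 130.25.
Then Pb = 893/9 − (1/9)·130.25 = 84.75 and Ps = 187/3 + (1/3)·130.25 = 105.75.
ΔCS = ½(83 + 130.25)(90 − 84.75) = 559.78125; ΔPS = ½(83 + 130.25)(105.75 − 90) = 1679.34375.
Government spending = 21 × 130.25 = 2735.25.
DWL = ½ × 21 × (130.25 − 83) = 496.125; fraction = 496.125 / 2735.25 = 189/1042.

DWL / government spending = 189/1042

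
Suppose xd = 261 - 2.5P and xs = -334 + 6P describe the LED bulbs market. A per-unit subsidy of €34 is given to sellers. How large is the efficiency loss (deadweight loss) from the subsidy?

Deadweight loss = €1020

Pre-subsidy: 261 - 2.5P = -334 + 6P gives P* = 70, x* = 86.
With the subsidy, sellers receive Ps = Pb + 34 for each unit, where Pb is the price buyers pay.
Supply in terms of Pb becomes xs = -334 + 6(Pb + 34) = -130 + 6Pb. Setting this equal to demand: 261 - 2.5Pb = -130 + 6Pb, so Pb = 46.
Sellers receive Ps = 46 + 34 = 80; x' = 261 − 2.5·46 = 146.
The subsidy expands output by 146 − 86 = 60 past the efficient level; on those units the gap between marginal cost and willingness to pay runs from 0 up to 34.
DWL = ½ × 34 × 60 = 1020.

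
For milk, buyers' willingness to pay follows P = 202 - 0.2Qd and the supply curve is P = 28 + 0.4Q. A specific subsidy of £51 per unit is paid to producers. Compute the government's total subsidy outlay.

Government cost = £19125

Pre-subsidy: 202 - 0.2Q = 28 + 0.4Q gives Q* = 290 and P* = 144.
With the subsidy, sellers receive Ps = Pb + 51 for each unit, where Pb is the price buyers pay.
On the curves, Pb = 202 - 0.2Q and Ps = 28 + 0.4Q; the wedge Ps − Pb = 51 gives 28 + 0.4Q − (202 - 0.2Q) = 51, so Q' = 375.
Then Pb = 202 − 0.2·375 = 127 and Ps = 28 + 0.4·375 = 178.
Government outlay = subsidy × quantity = 51 × 375 = 19125.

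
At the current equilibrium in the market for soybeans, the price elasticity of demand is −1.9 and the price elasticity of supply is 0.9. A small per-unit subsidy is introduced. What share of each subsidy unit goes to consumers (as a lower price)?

For a small subsidy around the equilibrium, the benefit split depends on the relative slopes, which at a point are proportional to the elasticities.
Buyer share = εs/(εs + |εd|) = 0.9/(0.9 + 1.9) = 9/28; seller share = |εd|/(εs + |εd|) = 19/28.

Consumer share = 9/28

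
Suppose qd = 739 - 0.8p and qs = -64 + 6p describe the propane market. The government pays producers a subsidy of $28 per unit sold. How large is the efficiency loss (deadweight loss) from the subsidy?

Deadweight loss = 4704/17

Pre-subsidy: 739 - 0.8p = -64 + 6p gives p* = 4015/34, q* = 10957/17.
With the subsidy, sellers receive ps = pb + 28 for each unit, where pb is the price buyers pay.
Supply in terms of pb becomes qs = -64 + 6(pb + 28) = 104 + 6pb. Setting this equal to demand: 739 - 0.8pb = 104 + 6pb, so pb = 3175/34.
Sellers receive ps = 3175/34 + 28 = 4127/34; q' = 739 − 0.8·(3175/34) = 11293/17.
The subsidy expands output by 11293/17 − 10957/17 = 336/17 past the efficient level; on those units the gap between marginal cost and willingness to pay runs from 0 up to 28.
DWL = ½ × 28 × 336/17 = 4704/17.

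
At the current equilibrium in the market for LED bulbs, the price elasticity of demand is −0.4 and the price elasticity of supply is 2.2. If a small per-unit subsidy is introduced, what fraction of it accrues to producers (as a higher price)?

For a small subsidy around the equilibrium, the benefit split depends on the relative slopes, which at a point are proportional to the elasticities.
Buyer share = εs/(εs + |εd|) = 2.2/(2.2 + 0.4) = 11/13; seller share = |εd|/(εs + |εd|) = 2/13.
So producers capture 2/13 of the subsidy.

Producer share = 2/13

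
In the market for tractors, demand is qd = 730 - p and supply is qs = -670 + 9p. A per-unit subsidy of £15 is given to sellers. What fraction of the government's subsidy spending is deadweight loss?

DWL / government spending = 27/2414

Pre-subsidy: 730 - p = -670 + 9p gives p* = 140, q* = 590.
With the subsidy, sellers receive ps = pb + 15 for each unit, where pb is the price buyers pay.
Supply in terms of pb becomes qs = -670 + 9(pb + 15) = -535 + 9pb. Setting this equal to demand: 730 - pb = -535 + 9pb, so pb = 126.5.
Sellers receive ps = 126.5 + 15 = 141.5; q' = 730 − 1·126.5 = 603.5.
ΔCS = ½(590 + 603.5)(140 − 126.5) = 8056.125; ΔPS = ½(590 + 603.5)(141.5 − 140) = 895.125.
Government spending = 15 × 603.5 = 9052.5.
DWL = ½ × 15 × (603.5 − 590) = 101.25; fraction = 101.25 / 9052.5 = 27/2414.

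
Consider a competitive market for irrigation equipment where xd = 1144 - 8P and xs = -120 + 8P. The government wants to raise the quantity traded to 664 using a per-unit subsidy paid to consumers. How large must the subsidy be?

Required subsidy s = 38 per unit

At x = 664, invert demand for the buyer price: Pb = (1144 − 664)/8 = 60; invert supply for the seller price: Ps = (664 − (-120))/8 = 98.
The subsidy must fill the gap: s = Ps − Pb = 98 − 60 = 38.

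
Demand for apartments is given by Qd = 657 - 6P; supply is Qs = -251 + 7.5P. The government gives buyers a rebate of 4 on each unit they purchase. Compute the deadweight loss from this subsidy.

Pre-subsidy: 657 - 6P = -251 + 7.5P gives P* = 1816/27, Q* = 2281/9.
With the rebate, buyers effectively pay Pb = Ps − 4, where Ps is the price sellers receive.
Demand in terms of Ps becomes Qd = 657 − 6(Ps − 4) = 681 - 6Ps. Setting this equal to supply: 681 - 6Ps = -251 + 7.5Ps, so Ps = 1864/27.
Buyers pay Pb = 1864/27 − 4 = 1756/27; Q' = -251 + 7.5·(1864/27) = 2401/9.
The subsidy expands output by 2401/9 − 2281/9 = 40/3 past the efficient level; on those units the gap between marginal cost and willingness to pay runs from 0 up to 4.
DWL = ½ × 4 × 40/3 = 80/3.

Deadweight loss = 80/3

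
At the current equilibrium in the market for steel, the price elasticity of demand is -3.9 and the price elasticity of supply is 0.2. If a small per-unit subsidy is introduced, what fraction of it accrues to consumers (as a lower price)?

Consumer share = 2/41

For a small subsidy around the equilibrium, the benefit split depends on the relative slopes, which at a point are proportional to the elasticities.
Buyer share = εs/(εs + |εd|) = 0.2/(0.2 + 3.9) = 2/41; seller share = |εd|/(εs + |εd|) = 39/41.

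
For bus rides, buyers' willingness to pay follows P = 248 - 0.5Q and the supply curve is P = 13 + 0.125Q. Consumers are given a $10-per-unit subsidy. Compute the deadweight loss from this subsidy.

Pre-subsidy: 248 - 0.5Q = 13 + 0.125Q gives Q* = 376 and P* = 60.
With the rebate, buyers effectively pay Pb = Ps − 10, where Ps is the price sellers receive.
On the curves, Pb = 248 - 0.5Q and Ps = 13 + 0.125Q; the wedge Ps − Pb = 10 gives 13 + 0.125Q − (248 - 0.5Q) = 10, so Q' = 392.
Then Pb = 248 − 0.5·392 = 52 and Ps = 13 + 0.125·392 = 62.
The subsidy expands output by 392 − 376 = 16 past the efficient level; on those units the gap between marginal cost and willingness to pay runs from 0 up to 10.
DWL = ½ × 10 × 16 = 80.

Deadweight loss = $80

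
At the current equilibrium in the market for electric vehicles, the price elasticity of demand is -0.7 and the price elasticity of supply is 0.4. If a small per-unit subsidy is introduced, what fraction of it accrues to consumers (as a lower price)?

Consumer share = 4/11

For a small subsidy around the equilibrium, the benefit split depends on the relative slopes, which at a point are proportional to the elasticities.
Buyer share = εs/(εs + |εd|) = 0.4/(0.4 + 0.7) = 4/11; seller share = |εd|/(εs + |εd|) = 7/11.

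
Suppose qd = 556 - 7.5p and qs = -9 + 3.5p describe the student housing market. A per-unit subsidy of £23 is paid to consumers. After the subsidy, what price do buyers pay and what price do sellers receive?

Buyers pay 969/22; sellers receive 1475/22

Pre-subsidy: 556 - 7.5p = -9 + 3.5p gives p* = 565/11, q* = 3757/22.
With the rebate, buyers effectively pay pb = ps − 23, where ps is the price sellers receive.
Demand in terms of ps becomes qd = 556 − 7.5(ps − 23) = 728.5 - 7.5ps. Setting this equal to supply: 728.5 - 7.5ps = -9 + 3.5ps, so ps = 1475/22.
Buyers pay pb = 1475/22 − 23 = 969/22; q' = -9 + 3.5·(1475/22) = 9929/44.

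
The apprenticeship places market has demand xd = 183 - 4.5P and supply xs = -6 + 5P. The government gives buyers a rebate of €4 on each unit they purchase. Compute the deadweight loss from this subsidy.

Pre-subsidy: 183 - 4.5P = -6 + 5P gives P* = 378/19, x* = 1776/19.
With the rebate, buyers effectively pay Pb = Ps − 4, where Ps is the price sellers receive.
Demand in terms of Ps becomes xd = 183 − 4.5(Ps − 4) = 201 - 4.5Ps. Setting this equal to supply: 201 - 4.5Ps = -6 + 5Ps, so Ps = 414/19.
Buyers pay Pb = 414/19 − 4 = 338/19; x' = -6 + 5·(414/19) = 1956/19.
The subsidy expands output by 1956/19 − 1776/19 = 180/19 past the efficient level; on those units the gap between marginal cost and willingness to pay runs from 0 up to 4.
DWL = ½ × 4 × 180/19 = 360/19.

Deadweight loss = 360/19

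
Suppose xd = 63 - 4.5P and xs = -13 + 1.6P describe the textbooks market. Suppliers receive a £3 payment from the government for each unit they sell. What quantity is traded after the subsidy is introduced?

x' = 639/61

Pre-subsidy: 63 - 4.5P = -13 + 1.6P gives P* = 760/61, x* = 423/61.
With the subsidy, sellers receive Ps = Pb + 3 for each unit, where Pb is the price buyers pay.
Supply in terms of Pb becomes xs = -13 + 1.6(Pb + 3) = -8.2 + 1.6Pb. Setting this equal to demand: 63 - 4.5Pb = -8.2 + 1.6Pb, so Pb = 712/61.
Sellers receive Ps = 712/61 + 3 = 895/61; x' = 63 − 4.5·(712/61) = 639/61.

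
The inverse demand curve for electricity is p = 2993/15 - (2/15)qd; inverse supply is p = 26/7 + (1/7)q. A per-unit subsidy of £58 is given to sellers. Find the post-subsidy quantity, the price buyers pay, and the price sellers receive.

q' = 919; buyers pay £77; sellers receive £135

Pre-subsidy: 2993/15 - (2/15)q = 26/7 + (1/7)q gives q* = 709 and p* = 105.
With the subsidy, sellers receive ps = pb + 58 for each unit, where pb is the price buyers pay.
On the curves, pb = 2993/15 - (2/15)q and ps = 26/7 + (1/7)q; the wedge ps − pb = 58 gives 26/7 + (1/7)q − (2993/15 - (2/15)q) = 58, so q' = 919.
Then pb = 2993/15 − (2/15)·919 = 77 and ps = 26/7 + (1/7)·919 = 135.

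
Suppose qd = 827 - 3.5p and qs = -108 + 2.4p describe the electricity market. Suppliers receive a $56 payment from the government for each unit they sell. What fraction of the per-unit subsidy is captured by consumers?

Consumer share = 24/59

Pre-subsidy: 827 - 3.5p = -108 + 2.4p gives p* = 9350/59, q* = 16068/59.
With the subsidy, sellers receive ps = pb + 56 for each unit, where pb is the price buyers pay.
Supply in terms of pb becomes qs = -108 + 2.4(pb + 56) = 26.4 + 2.4pb. Setting this equal to demand: 827 - 3.5pb = 26.4 + 2.4pb, so pb = 8006/59.
Sellers receive ps = 8006/59 + 56 = 11310/59; q' = 827 − 3.5·(8006/59) = 20772/59.
Buyers' price falls by p* − pb = 9350/59 − 8006/59 = 1344/59; sellers' price rises by ps − p* = 11310/59 − 9350/59 = 1960/59.
So consumers capture (1344/59)/56 = 24/59 of each unit of subsidy.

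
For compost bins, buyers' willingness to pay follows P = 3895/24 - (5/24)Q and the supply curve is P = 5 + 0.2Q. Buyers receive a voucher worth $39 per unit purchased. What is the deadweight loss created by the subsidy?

Deadweight loss = 91260/49

Pre-subsidy: 3895/24 - (5/24)Q = 5 + 0.2Q gives Q* = 18875/49 and P* = 4020/49.
With the rebate, buyers effectively pay Pb = Ps − 39, where Ps is the price sellers receive.
On the curves, Pb = 3895/24 - (5/24)Q and Ps = 5 + 0.2Q; the wedge Ps − Pb = 39 gives 5 + 0.2Q − (3895/24 - (5/24)Q) = 39, so Q' = 3365/7.
Then Pb = 3895/24 − (5/24)·(3365/7) = 435/7 and Ps = 5 + 0.2·(3365/7) = 708/7.
The subsidy expands output by 3365/7 − 18875/49 = 4680/49 past the efficient level; on those units the gap between marginal cost and willingness to pay runs from 0 up to 39.
DWL = ½ × 39 × 4680/49 = 91260/49.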